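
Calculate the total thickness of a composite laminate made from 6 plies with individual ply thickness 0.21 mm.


h = n * t_ply = 6 * 0.21 = 1.26 mm

1.26 mm


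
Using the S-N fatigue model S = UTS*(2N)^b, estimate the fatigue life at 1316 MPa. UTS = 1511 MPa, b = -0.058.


N = 0.5 * (S/UTS)^(1/b) = 0.5 * (1316/1511)^(1/-0.058) = 5.4150 cycles

5.4150 cycles


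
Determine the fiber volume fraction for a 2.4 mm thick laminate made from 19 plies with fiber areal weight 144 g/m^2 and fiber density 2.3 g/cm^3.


Vf = n * FAW / (rho_f * h * 1000) = 19 * 144 / (2.3 * 2.4 * 1000) = 0.4957

0.4957


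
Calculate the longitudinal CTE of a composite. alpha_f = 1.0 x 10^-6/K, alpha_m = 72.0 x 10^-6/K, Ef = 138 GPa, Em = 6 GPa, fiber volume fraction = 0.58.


E1 = Ef*Vf + Em*(1-Vf) = 82.56
alpha_1 = (alpha_f*Ef*Vf + alpha_m*Em*(1-Vf))/E1 = 3.17 x 10^-6/K

3.17 x 10^-6/K


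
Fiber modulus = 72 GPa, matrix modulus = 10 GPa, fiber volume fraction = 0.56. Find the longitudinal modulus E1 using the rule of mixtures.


E1 = Ef*Vf + Em*(1-Vf) = 72*0.56 + 10*0.44 = 44.72 GPa

44.72 GPa


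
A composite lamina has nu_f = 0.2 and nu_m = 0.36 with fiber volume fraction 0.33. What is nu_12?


nu_12 = nu_f*Vf + nu_m*(1-Vf) = 0.2*0.33 + 0.36*0.67 = 0.3072

0.3072


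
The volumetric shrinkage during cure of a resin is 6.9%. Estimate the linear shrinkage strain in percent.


Linear shrinkage ≈ vol_shrink/3 = 6.9/3 = 2.3%

2.3%


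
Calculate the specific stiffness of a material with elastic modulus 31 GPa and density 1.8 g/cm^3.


Specific stiffness = E/rho = 31/1.8 = 17.2 GPa/(g/cm^3)

17.2 GPa/(g/cm^3)


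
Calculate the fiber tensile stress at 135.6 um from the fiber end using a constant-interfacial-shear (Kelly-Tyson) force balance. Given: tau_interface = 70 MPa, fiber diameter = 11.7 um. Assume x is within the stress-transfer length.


Force balance: sigma_f * (pi*d^2/4) = tau * (pi*d) * x  ->  sigma_f = 4 * tau * x / d
sigma_f = 4 * 70 * 135.6 / 11.7 = 3245.1 MPa

3245.1 MPa


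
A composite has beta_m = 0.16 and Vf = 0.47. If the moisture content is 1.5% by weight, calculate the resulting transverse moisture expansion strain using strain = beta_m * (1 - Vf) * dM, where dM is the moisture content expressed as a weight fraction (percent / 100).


dM = 1.5/100 = 0.015
strain = beta_m * (1-Vf) * dM = 0.16 * 0.53 * 0.015 = 0.001272

0.001272


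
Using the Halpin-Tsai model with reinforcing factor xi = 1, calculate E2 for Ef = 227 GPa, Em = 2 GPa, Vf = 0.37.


eta = (Ef/Em - 1)/(Ef/Em + xi) = (113.5 - 1)/(113.5 + 1) = 0.9825
E2 = Em*(1+xi*eta*Vf)/(1-eta*Vf) = 4.28 GPa

4.28 GPa


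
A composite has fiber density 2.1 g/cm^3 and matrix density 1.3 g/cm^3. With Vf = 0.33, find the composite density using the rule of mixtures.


rho_c = rho_f*Vf + rho_m*(1-Vf) = 2.1*0.33 + 1.3*0.67 = 1.564 g/cm^3

1.564 g/cm^3


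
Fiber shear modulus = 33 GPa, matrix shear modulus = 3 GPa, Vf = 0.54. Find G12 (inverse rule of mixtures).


1/G12 = Vf/Gf + (1-Vf)/Gm = 0.54/33 + 0.46/3
G12 = 5.89 GPa

5.89 GPa


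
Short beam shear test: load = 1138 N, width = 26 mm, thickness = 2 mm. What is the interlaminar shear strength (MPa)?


ILSS = 3F/(4bh) = 3*1138/(4*26*2) = 16.41 MPa

16.41 MPa


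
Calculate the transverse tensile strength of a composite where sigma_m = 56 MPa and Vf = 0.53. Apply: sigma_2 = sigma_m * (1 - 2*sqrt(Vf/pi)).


factor = 1 - 2*sqrt(0.53/pi) = 0.1785
sigma_2 = 56 * 0.1785 = 10.0 MPa

10.0 MPa


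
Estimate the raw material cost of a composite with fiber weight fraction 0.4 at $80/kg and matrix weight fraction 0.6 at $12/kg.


Cost = cost_f*Wf + cost_m*Wm = 80*0.4 + 12*0.6 = $39.2/kg

$39.2/kg


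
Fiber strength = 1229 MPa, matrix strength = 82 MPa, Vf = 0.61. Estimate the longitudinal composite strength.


sigma_1 = sigma_f*Vf + sigma_m*(1-Vf) = 1229*0.61 + 82*0.39 = 781.7 MPa

781.7 MPa


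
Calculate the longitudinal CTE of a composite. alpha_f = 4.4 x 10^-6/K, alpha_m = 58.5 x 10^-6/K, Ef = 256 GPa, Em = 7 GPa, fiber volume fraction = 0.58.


E1 = Ef*Vf + Em*(1-Vf) = 151.42
alpha_1 = (alpha_f*Ef*Vf + alpha_m*Em*(1-Vf))/E1 = 5.45 x 10^-6/K

5.45 x 10^-6/K


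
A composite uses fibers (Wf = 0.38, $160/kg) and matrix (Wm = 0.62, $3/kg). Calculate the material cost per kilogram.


Cost = cost_f*Wf + cost_m*Wm = 160*0.38 + 3*0.62 = $62.66/kg

$62.66/kg


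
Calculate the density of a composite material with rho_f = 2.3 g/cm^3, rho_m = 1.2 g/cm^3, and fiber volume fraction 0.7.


rho_c = rho_f*Vf + rho_m*(1-Vf) = 2.3*0.7 + 1.2*0.3 = 1.97 g/cm^3

1.97 g/cm^3


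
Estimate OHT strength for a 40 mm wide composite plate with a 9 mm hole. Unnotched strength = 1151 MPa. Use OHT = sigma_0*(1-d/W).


OHT = sigma_0*(1-d/W) = 1151*(1-9/40) = 892.0 MPa

892.0 MPa


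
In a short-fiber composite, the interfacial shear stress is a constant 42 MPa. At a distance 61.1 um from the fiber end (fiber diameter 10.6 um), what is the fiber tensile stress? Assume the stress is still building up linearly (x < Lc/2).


Force balance: sigma_f * (pi*d^2/4) = tau * (pi*d) * x  ->  sigma_f = 4 * tau * x / d
sigma_f = 4 * 42 * 61.1 / 10.6 = 968.4 MPa

968.4 MPa


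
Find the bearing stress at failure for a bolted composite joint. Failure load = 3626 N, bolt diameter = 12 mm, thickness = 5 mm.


sigma_br = F/(d*h) = 3626/(12*5) = 60.4 MPa

60.4 MPa


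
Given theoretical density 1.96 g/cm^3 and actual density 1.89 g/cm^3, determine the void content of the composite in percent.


Void% = (rho_theo - rho_actual)/rho_theo * 100 = (1.96 - 1.89)/1.96 * 100 = 3.57%

3.57%


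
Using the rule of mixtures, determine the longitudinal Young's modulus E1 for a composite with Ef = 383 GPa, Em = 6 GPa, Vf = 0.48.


E1 = Ef*Vf + Em*(1-Vf) = 383*0.48 + 6*0.52 = 186.96 GPa

186.96 GPa


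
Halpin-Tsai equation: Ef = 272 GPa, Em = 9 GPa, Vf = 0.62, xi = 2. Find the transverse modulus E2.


eta = (Ef/Em - 1)/(Ef/Em + xi) = (30.2222 - 1)/(30.2222 + 2) = 0.9069
E2 = Em*(1+xi*eta*Vf)/(1-eta*Vf) = 43.68 GPa

43.68 GPa


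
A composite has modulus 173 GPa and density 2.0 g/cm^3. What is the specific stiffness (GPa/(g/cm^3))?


Specific stiffness = E/rho = 173/2.0 = 86.5 GPa/(g/cm^3)

86.5 GPa/(g/cm^3)


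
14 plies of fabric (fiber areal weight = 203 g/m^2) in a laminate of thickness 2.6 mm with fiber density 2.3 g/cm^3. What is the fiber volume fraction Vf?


Vf = n * FAW / (rho_f * h * 1000) = 14 * 203 / (2.3 * 2.6 * 1000) = 0.4753

0.4753


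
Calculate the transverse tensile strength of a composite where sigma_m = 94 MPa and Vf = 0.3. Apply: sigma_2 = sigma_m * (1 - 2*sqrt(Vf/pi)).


factor = 1 - 2*sqrt(0.3/pi) = 0.382
sigma_2 = 94 * 0.382 = 35.9 MPa

35.9 MPa


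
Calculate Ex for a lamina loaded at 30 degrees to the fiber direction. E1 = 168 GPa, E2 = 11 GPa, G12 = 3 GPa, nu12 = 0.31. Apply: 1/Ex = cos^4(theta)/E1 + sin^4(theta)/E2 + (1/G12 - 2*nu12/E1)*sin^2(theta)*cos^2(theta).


cos^4(30) = 0.5625, sin^4(30) = 0.0625, sin^2(30)*cos^2(30) = 0.1875
1/G12 - 2*nu12/E1 = 1/3 - 2*0.31/168 = 0.329643 GPa^-1
1/Ex = 0.5625/168 + 0.0625/11 + 0.329643*0.1875 = 0.0708381 GPa^-1
Ex = 14.12 GPa

14.12 GPa


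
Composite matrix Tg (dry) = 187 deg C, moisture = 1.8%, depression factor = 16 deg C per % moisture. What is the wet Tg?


Tg_wet = Tg_dry - k*moisture = 187 - 16*1.8 = 158.2 deg C

158.2 deg C


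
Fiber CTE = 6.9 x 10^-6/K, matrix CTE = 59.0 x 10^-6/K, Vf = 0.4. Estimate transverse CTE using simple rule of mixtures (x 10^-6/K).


alpha_2 = alpha_f*Vf + alpha_m*(1-Vf) = 6.9*0.4 + 59.0*0.6 = 38.2 x 10^-6/K

38.2 x 10^-6/K


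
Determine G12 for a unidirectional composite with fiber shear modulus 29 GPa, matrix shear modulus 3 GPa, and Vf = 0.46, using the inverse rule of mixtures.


1/G12 = Vf/Gf + (1-Vf)/Gm = 0.46/29 + 0.54/3
G12 = 5.11 GPa

5.11 GPa


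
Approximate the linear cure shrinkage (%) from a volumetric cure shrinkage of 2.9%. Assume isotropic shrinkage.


Linear shrinkage ≈ vol_shrink/3 = 2.9/3 = 0.967%

0.967%


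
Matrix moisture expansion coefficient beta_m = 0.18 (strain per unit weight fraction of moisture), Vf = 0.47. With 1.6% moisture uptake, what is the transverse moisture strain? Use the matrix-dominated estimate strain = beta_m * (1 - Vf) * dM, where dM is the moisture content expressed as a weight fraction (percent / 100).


dM = 1.6/100 = 0.016
strain = beta_m * (1-Vf) * dM = 0.18 * 0.53 * 0.016 = 0.0015264

0.0015264


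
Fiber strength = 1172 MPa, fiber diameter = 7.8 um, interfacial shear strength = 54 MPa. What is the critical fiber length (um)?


Lc = sigma_f * d / (2 * tau_i) = 1172 * 7.8 / (2 * 54) = 84.6 um

84.6 um


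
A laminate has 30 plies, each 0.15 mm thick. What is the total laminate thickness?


h = n * t_ply = 30 * 0.15 = 4.5 mm

4.5 mm


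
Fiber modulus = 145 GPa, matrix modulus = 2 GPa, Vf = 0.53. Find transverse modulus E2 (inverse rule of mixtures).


1/E2 = Vf/Ef + (1-Vf)/Em = 0.53/145 + 0.47/2
E2 = 4.19 GPa

4.19 GPa


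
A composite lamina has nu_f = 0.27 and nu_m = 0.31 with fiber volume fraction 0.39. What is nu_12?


nu_12 = nu_f*Vf + nu_m*(1-Vf) = 0.27*0.39 + 0.31*0.61 = 0.2944

0.2944


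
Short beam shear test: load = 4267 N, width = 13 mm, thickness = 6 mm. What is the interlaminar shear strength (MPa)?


ILSS = 3F/(4bh) = 3*4267/(4*13*6) = 41.03 MPa

41.03 MPa


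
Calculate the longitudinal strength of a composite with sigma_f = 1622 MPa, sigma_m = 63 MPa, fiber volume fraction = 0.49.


sigma_1 = sigma_f*Vf + sigma_m*(1-Vf) = 1622*0.49 + 63*0.51 = 826.9 MPa

826.9 MPa


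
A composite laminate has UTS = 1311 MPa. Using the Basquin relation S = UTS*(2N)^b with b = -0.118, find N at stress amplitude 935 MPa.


N = 0.5 * (S/UTS)^(1/b) = 0.5 * (935/1311)^(1/-0.118) = 8.7692 cycles

8.7692 cycles


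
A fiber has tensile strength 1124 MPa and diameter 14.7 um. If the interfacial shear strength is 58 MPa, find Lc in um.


Lc = sigma_f * d / (2 * tau_i) = 1124 * 14.7 / (2 * 58) = 142.4 um

142.4 um


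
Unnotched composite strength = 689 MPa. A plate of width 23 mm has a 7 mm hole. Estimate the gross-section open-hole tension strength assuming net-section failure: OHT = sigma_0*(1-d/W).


OHT = sigma_0*(1-d/W) = 689*(1-7/23) = 479.3 MPa

479.3 MPa


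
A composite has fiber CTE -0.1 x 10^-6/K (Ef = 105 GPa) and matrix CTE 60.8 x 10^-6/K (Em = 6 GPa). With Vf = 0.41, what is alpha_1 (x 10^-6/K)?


E1 = Ef*Vf + Em*(1-Vf) = 46.59
alpha_1 = (alpha_f*Ef*Vf + alpha_m*Em*(1-Vf))/E1 = 4.53 x 10^-6/K

4.53 x 10^-6/K


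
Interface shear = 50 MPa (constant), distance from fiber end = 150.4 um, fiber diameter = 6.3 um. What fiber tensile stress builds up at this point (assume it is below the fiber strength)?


Force balance: sigma_f * (pi*d^2/4) = tau * (pi*d) * x  ->  sigma_f = 4 * tau * x / d
sigma_f = 4 * 50 * 150.4 / 6.3 = 4774.6 MPa

4774.6 MPa


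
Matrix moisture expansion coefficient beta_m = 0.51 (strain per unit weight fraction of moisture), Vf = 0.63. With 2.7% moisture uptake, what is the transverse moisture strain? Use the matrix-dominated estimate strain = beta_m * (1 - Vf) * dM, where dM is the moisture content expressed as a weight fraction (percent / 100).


dM = 2.7/100 = 0.027
strain = beta_m * (1-Vf) * dM = 0.51 * 0.37 * 0.027 = 0.0050949

0.0050949


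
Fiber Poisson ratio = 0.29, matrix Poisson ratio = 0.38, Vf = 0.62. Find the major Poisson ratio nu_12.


nu_12 = nu_f*Vf + nu_m*(1-Vf) = 0.29*0.62 + 0.38*0.38 = 0.3242

0.3242


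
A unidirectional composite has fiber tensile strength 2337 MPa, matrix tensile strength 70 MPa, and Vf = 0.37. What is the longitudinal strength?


sigma_1 = sigma_f*Vf + sigma_m*(1-Vf) = 2337*0.37 + 70*0.63 = 908.8 MPa

908.8 MPa


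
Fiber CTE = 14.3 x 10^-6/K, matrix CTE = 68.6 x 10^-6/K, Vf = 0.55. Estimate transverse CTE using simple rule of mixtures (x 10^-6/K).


alpha_2 = alpha_f*Vf + alpha_m*(1-Vf) = 14.3*0.55 + 68.6*0.45 = 38.7 x 10^-6/K

38.7 x 10^-6/K


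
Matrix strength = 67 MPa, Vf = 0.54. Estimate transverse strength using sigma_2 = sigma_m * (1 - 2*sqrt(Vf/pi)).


factor = 1 - 2*sqrt(0.54/pi) = 0.1708
sigma_2 = 67 * 0.1708 = 11.44 MPa

11.44 MPa


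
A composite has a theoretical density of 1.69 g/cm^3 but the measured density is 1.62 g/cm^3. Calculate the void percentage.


Void% = (rho_theo - rho_actual)/rho_theo * 100 = (1.69 - 1.62)/1.69 * 100 = 4.14%

4.14%


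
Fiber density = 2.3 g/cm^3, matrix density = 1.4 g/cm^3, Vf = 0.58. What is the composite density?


rho_c = rho_f*Vf + rho_m*(1-Vf) = 2.3*0.58 + 1.4*0.42 = 1.922 g/cm^3

1.922 g/cm^3


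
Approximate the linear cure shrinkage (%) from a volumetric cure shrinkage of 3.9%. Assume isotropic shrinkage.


Linear shrinkage ≈ vol_shrink/3 = 3.9/3 = 1.3%

1.3%


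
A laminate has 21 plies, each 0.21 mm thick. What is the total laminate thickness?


h = n * t_ply = 21 * 0.21 = 4.41 mm

4.41 mm


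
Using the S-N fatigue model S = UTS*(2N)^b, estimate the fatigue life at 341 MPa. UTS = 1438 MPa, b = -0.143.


N = 0.5 * (S/UTS)^(1/b) = 0.5 * (341/1438)^(1/-0.143) = 11738.9943 cycles

11738.9943 cycles


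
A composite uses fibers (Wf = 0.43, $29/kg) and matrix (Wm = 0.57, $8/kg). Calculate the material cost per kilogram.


Cost = cost_f*Wf + cost_m*Wm = 29*0.43 + 8*0.57 = $17.03/kg

$17.03/kg


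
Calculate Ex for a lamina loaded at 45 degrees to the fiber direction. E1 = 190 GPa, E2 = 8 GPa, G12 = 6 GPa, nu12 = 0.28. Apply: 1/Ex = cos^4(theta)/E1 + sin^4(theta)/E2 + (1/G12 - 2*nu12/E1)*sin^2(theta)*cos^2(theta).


cos^4(45) = 0.25, sin^4(45) = 0.25, sin^2(45)*cos^2(45) = 0.25
1/G12 - 2*nu12/E1 = 1/6 - 2*0.28/190 = 0.163719 GPa^-1
1/Ex = 0.25/190 + 0.25/8 + 0.163719*0.25 = 0.0734956 GPa^-1
Ex = 13.61 GPa

13.61 GPa


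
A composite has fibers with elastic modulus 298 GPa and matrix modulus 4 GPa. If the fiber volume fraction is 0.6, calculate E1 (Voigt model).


E1 = Ef*Vf + Em*(1-Vf) = 298*0.6 + 4*0.4 = 180.4 GPa

180.4 GPa


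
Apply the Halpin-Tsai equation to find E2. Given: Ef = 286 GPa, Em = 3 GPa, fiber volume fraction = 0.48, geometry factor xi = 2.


eta = (Ef/Em - 1)/(Ef/Em + xi) = (95.3333 - 1)/(95.3333 + 2) = 0.9692
E2 = Em*(1+xi*eta*Vf)/(1-eta*Vf) = 10.83 GPa

10.83 GPa


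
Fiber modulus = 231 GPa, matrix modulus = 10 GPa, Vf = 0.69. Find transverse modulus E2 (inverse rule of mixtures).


1/E2 = Vf/Ef + (1-Vf)/Em = 0.69/231 + 0.31/10
E2 = 29.42 GPa

29.42 GPa


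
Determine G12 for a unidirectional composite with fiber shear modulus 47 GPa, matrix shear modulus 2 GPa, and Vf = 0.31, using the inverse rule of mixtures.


1/G12 = Vf/Gf + (1-Vf)/Gm = 0.31/47 + 0.69/2
G12 = 2.84 GPa

2.84 GPa


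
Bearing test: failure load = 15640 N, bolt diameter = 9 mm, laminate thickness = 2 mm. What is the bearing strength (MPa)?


sigma_br = F/(d*h) = 15640/(9*2) = 868.9 MPa

868.9 MPa


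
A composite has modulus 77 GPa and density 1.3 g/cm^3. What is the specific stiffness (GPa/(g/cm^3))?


Specific stiffness = E/rho = 77/1.3 = 59.2 GPa/(g/cm^3)

59.2 GPa/(g/cm^3)


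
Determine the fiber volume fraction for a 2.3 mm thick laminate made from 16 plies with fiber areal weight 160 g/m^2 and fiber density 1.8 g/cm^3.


Vf = n * FAW / (rho_f * h * 1000) = 16 * 160 / (1.8 * 2.3 * 1000) = 0.6184

0.6184


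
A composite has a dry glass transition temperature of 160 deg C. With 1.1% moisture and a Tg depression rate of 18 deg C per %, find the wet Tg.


Tg_wet = Tg_dry - k*moisture = 160 - 18*1.1 = 140.2 deg C

140.2 deg C


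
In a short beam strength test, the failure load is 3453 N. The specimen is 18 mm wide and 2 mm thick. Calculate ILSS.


ILSS = 3F/(4bh) = 3*3453/(4*18*2) = 71.94 MPa

71.94 MPa


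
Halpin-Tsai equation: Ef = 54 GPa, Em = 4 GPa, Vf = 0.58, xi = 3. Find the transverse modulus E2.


eta = (Ef/Em - 1)/(Ef/Em + xi) = (13.5 - 1)/(13.5 + 3) = 0.7576
E2 = Em*(1+xi*eta*Vf)/(1-eta*Vf) = 16.54 GPa

16.54 GPa


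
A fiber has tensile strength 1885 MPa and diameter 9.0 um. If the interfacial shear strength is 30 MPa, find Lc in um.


Lc = sigma_f * d / (2 * tau_i) = 1885 * 9.0 / (2 * 30) = 282.8 um

282.8 um


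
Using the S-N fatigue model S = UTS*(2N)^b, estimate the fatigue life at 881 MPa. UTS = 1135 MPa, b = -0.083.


N = 0.5 * (S/UTS)^(1/b) = 0.5 * (881/1135)^(1/-0.083) = 10.5806 cycles

10.5806 cycles


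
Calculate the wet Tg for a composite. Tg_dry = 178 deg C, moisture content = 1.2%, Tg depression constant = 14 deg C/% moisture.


Tg_wet = Tg_dry - k*moisture = 178 - 14*1.2 = 161.2 deg C

161.2 deg C


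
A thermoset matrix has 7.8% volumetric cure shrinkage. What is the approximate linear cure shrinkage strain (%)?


Linear shrinkage ≈ vol_shrink/3 = 7.8/3 = 2.6%

2.6%


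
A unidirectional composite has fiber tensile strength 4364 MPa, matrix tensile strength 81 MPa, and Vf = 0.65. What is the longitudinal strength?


sigma_1 = sigma_f*Vf + sigma_m*(1-Vf) = 4364*0.65 + 81*0.35 = 2865.0 MPa

2865.0 MPa


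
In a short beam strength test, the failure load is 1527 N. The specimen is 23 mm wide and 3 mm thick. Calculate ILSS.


ILSS = 3F/(4bh) = 3*1527/(4*23*3) = 16.6 MPa

16.6 MPa


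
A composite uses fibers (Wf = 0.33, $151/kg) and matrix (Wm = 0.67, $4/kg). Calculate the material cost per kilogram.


Cost = cost_f*Wf + cost_m*Wm = 151*0.33 + 4*0.67 = $52.51/kg

$52.51/kg


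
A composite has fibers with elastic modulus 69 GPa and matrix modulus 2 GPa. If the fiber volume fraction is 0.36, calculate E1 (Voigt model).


E1 = Ef*Vf + Em*(1-Vf) = 69*0.36 + 2*0.64 = 26.12 GPa

26.12 GPa


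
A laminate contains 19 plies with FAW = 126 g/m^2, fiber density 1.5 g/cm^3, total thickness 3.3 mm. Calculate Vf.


Vf = n * FAW / (rho_f * h * 1000) = 19 * 126 / (1.5 * 3.3 * 1000) = 0.4836

0.4836


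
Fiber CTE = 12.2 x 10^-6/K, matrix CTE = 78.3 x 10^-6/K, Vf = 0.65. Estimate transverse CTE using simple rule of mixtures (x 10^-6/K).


alpha_2 = alpha_f*Vf + alpha_m*(1-Vf) = 12.2*0.65 + 78.3*0.35 = 35.3 x 10^-6/K

35.3 x 10^-6/K


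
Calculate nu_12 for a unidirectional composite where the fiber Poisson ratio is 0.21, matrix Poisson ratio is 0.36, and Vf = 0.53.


nu_12 = nu_f*Vf + nu_m*(1-Vf) = 0.21*0.53 + 0.36*0.47 = 0.2805

0.2805


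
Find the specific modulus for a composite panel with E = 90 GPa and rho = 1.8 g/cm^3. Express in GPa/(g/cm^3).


Specific stiffness = E/rho = 90/1.8 = 50.0 GPa/(g/cm^3)

50.0 GPa/(g/cm^3)


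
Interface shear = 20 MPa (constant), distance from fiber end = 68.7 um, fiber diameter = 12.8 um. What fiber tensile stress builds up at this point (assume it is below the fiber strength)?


Force balance: sigma_f * (pi*d^2/4) = tau * (pi*d) * x  ->  sigma_f = 4 * tau * x / d
sigma_f = 4 * 20 * 68.7 / 12.8 = 429.4 MPa

429.4 MPa


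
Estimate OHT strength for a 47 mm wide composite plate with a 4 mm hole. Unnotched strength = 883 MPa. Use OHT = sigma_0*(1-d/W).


OHT = sigma_0*(1-d/W) = 883*(1-4/47) = 807.9 MPa

807.9 MPa


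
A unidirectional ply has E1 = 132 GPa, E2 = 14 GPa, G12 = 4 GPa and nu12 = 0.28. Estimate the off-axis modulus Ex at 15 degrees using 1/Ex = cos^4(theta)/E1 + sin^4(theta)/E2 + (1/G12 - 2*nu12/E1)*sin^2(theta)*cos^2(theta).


cos^4(15) = 0.870513, sin^4(15) = 0.004487, sin^2(15)*cos^2(15) = 0.0625
1/G12 - 2*nu12/E1 = 1/4 - 2*0.28/132 = 0.245758 GPa^-1
1/Ex = 0.870513/132 + 0.004487/14 + 0.245758*0.0625 = 0.0222752 GPa^-1
Ex = 44.89 GPa

44.89 GPa


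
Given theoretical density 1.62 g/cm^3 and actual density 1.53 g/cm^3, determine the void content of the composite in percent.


Void% = (rho_theo - rho_actual)/rho_theo * 100 = (1.62 - 1.53)/1.62 * 100 = 5.56%

5.56%


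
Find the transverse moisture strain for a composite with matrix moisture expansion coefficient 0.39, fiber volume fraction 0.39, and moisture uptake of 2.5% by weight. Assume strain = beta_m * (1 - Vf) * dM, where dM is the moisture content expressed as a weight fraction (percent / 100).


dM = 2.5/100 = 0.025
strain = beta_m * (1-Vf) * dM = 0.39 * 0.61 * 0.025 = 0.0059475

0.0059475


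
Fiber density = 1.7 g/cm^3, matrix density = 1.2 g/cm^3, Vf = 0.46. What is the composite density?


rho_c = rho_f*Vf + rho_m*(1-Vf) = 1.7*0.46 + 1.2*0.54 = 1.43 g/cm^3

1.43 g/cm^3


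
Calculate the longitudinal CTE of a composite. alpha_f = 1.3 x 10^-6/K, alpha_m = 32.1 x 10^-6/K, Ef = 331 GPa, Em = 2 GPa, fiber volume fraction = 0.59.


E1 = Ef*Vf + Em*(1-Vf) = 196.11
alpha_1 = (alpha_f*Ef*Vf + alpha_m*Em*(1-Vf))/E1 = 1.43 x 10^-6/K

1.43 x 10^-6/K


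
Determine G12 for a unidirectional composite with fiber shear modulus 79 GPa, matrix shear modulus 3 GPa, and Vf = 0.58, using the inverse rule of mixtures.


1/G12 = Vf/Gf + (1-Vf)/Gm = 0.58/79 + 0.42/3
G12 = 6.79 GPa

6.79 GPa


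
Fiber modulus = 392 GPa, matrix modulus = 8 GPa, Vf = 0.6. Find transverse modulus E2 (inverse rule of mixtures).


1/E2 = Vf/Ef + (1-Vf)/Em = 0.6/392 + 0.4/8
E2 = 19.41 GPa

19.41 GPa


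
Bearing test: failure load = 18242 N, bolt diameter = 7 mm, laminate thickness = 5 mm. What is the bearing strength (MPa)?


sigma_br = F/(d*h) = 18242/(7*5) = 521.2 MPa

521.2 MPa


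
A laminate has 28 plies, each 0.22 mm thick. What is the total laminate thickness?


h = n * t_ply = 28 * 0.22 = 6.16 mm

6.16 mm


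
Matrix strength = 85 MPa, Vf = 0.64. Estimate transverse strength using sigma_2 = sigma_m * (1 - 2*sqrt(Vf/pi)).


factor = 1 - 2*sqrt(0.64/pi) = 0.0973
sigma_2 = 85 * 0.0973 = 8.27 MPa

8.27 MPa


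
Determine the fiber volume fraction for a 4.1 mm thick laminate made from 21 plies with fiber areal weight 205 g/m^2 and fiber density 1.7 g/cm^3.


Vf = n * FAW / (rho_f * h * 1000) = 21 * 205 / (1.7 * 4.1 * 1000) = 0.6176

0.6176


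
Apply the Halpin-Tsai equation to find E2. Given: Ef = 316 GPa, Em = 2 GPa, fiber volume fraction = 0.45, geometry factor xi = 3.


eta = (Ef/Em - 1)/(Ef/Em + xi) = (158.0 - 1)/(158.0 + 3) = 0.9752
E2 = Em*(1+xi*eta*Vf)/(1-eta*Vf) = 8.26 GPa

8.26 GPa


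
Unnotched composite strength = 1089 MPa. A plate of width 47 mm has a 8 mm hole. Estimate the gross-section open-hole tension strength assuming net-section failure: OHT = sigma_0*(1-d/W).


OHT = sigma_0*(1-d/W) = 1089*(1-8/47) = 903.6 MPa

903.6 MPa


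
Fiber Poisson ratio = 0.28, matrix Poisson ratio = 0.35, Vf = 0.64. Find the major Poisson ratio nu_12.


nu_12 = nu_f*Vf + nu_m*(1-Vf) = 0.28*0.64 + 0.35*0.36 = 0.3052

0.3052


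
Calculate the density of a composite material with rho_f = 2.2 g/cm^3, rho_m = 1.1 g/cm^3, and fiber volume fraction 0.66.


rho_c = rho_f*Vf + rho_m*(1-Vf) = 2.2*0.66 + 1.1*0.34 = 1.826 g/cm^3

1.826 g/cm^3


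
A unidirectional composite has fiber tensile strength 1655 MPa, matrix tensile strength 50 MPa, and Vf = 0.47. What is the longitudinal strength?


sigma_1 = sigma_f*Vf + sigma_m*(1-Vf) = 1655*0.47 + 50*0.53 = 804.4 MPa

804.4 MPa


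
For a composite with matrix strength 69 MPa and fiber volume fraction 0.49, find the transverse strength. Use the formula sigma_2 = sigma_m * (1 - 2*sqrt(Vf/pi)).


factor = 1 - 2*sqrt(0.49/pi) = 0.2101
sigma_2 = 69 * 0.2101 = 14.5 MPa

14.5 MPa


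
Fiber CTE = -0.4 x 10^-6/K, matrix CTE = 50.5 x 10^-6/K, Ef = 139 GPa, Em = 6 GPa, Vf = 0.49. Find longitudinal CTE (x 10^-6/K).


E1 = Ef*Vf + Em*(1-Vf) = 71.17
alpha_1 = (alpha_f*Ef*Vf + alpha_m*Em*(1-Vf))/E1 = 1.79 x 10^-6/K

1.79 x 10^-6/K


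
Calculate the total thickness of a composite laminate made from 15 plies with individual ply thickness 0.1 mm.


h = n * t_ply = 15 * 0.1 = 1.5 mm

1.5 mm


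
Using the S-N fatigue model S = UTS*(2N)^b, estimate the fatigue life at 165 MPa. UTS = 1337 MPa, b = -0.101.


N = 0.5 * (S/UTS)^(1/b) = 0.5 * (165/1337)^(1/-0.101) = 4.9600e+08 cycles

4.9600e+08 cycles


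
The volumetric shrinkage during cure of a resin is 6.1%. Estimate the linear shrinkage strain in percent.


Linear shrinkage ≈ vol_shrink/3 = 6.1/3 = 2.033%

2.033%


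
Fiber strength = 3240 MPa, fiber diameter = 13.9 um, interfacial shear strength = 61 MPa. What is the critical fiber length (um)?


Lc = sigma_f * d / (2 * tau_i) = 3240 * 13.9 / (2 * 61) = 369.1 um

369.1 um


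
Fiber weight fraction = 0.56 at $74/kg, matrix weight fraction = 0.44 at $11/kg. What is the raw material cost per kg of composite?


Cost = cost_f*Wf + cost_m*Wm = 74*0.56 + 11*0.44 = $46.28/kg

$46.28/kg


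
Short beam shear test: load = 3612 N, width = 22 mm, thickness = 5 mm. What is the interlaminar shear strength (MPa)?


ILSS = 3F/(4bh) = 3*3612/(4*22*5) = 24.63 MPa

24.63 MPa


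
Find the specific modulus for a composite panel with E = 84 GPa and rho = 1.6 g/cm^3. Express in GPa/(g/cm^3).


Specific stiffness = E/rho = 84/1.6 = 52.5 GPa/(g/cm^3)

52.5 GPa/(g/cm^3)


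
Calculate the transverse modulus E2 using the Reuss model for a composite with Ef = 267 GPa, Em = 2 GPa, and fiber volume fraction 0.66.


1/E2 = Vf/Ef + (1-Vf)/Em = 0.66/267 + 0.34/2
E2 = 5.8 GPa

5.8 GPa


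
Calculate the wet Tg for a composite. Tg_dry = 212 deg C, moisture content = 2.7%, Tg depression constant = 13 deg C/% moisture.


Tg_wet = Tg_dry - k*moisture = 212 - 13*2.7 = 176.9 deg C

176.9 deg C


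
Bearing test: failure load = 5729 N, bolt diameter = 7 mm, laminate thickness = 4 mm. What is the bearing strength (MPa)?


sigma_br = F/(d*h) = 5729/(7*4) = 204.6 MPa

204.6 MPa


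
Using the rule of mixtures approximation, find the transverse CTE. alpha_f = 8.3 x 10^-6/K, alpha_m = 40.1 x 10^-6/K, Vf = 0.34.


alpha_2 = alpha_f*Vf + alpha_m*(1-Vf) = 8.3*0.34 + 40.1*0.66 = 29.3 x 10^-6/K

29.3 x 10^-6/K


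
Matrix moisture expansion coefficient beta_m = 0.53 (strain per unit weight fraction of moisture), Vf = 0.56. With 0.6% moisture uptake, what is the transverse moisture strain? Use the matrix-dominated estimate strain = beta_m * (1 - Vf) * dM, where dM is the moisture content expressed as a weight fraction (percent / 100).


dM = 0.6/100 = 0.006
strain = beta_m * (1-Vf) * dM = 0.53 * 0.44 * 0.006 = 0.0013992

0.0013992


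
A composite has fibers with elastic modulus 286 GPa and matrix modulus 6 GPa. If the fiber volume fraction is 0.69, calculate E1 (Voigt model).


E1 = Ef*Vf + Em*(1-Vf) = 286*0.69 + 6*0.31 = 199.2 GPa

199.2 GPa


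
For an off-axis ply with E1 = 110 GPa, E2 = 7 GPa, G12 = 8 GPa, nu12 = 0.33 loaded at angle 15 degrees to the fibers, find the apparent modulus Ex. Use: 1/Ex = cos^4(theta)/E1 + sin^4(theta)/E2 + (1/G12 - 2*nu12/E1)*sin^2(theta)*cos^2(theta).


cos^4(15) = 0.870513, sin^4(15) = 0.004487, sin^2(15)*cos^2(15) = 0.0625
1/G12 - 2*nu12/E1 = 1/8 - 2*0.33/110 = 0.119 GPa^-1
1/Ex = 0.870513/110 + 0.004487/7 + 0.119*0.0625 = 0.0159923 GPa^-1
Ex = 62.53 GPa

62.53 GPa


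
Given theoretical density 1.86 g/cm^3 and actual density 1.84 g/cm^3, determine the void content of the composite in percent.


Void% = (rho_theo - rho_actual)/rho_theo * 100 = (1.86 - 1.84)/1.86 * 100 = 1.08%

1.08%


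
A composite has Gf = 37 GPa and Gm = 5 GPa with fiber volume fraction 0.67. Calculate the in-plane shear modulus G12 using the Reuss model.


1/G12 = Vf/Gf + (1-Vf)/Gm = 0.67/37 + 0.33/5
G12 = 11.89 GPa

11.89 GPa


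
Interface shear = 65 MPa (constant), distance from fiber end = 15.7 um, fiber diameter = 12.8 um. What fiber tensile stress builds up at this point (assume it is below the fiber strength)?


Force balance: sigma_f * (pi*d^2/4) = tau * (pi*d) * x  ->  sigma_f = 4 * tau * x / d
sigma_f = 4 * 65 * 15.7 / 12.8 = 318.9 MPa

318.9 MPa


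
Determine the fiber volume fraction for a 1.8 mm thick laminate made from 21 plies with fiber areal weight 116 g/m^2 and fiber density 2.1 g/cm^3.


Vf = n * FAW / (rho_f * h * 1000) = 21 * 116 / (2.1 * 1.8 * 1000) = 0.6444

0.6444


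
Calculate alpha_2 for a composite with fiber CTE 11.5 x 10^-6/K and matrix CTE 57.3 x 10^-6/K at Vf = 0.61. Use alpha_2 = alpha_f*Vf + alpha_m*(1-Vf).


alpha_2 = alpha_f*Vf + alpha_m*(1-Vf) = 11.5*0.61 + 57.3*0.39 = 29.4 x 10^-6/K

29.4 x 10^-6/K


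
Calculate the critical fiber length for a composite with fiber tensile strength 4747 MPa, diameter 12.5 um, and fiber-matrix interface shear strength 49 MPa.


Lc = sigma_f * d / (2 * tau_i) = 4747 * 12.5 / (2 * 49) = 605.5 um

605.5 um


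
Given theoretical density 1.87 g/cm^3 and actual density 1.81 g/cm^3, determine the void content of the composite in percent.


Void% = (rho_theo - rho_actual)/rho_theo * 100 = (1.87 - 1.81)/1.87 * 100 = 3.21%

3.21%


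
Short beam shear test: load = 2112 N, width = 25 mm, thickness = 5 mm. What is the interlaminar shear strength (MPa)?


ILSS = 3F/(4bh) = 3*2112/(4*25*5) = 12.67 MPa

12.67 MPa


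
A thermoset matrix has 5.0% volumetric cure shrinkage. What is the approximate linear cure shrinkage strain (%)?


Linear shrinkage ≈ vol_shrink/3 = 5.0/3 = 1.667%

1.667%


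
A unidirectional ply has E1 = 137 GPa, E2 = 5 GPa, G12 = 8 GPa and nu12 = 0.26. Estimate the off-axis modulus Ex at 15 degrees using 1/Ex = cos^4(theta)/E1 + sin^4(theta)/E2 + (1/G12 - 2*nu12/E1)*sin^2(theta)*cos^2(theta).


cos^4(15) = 0.870513, sin^4(15) = 0.004487, sin^2(15)*cos^2(15) = 0.0625
1/G12 - 2*nu12/E1 = 1/8 - 2*0.26/137 = 0.121204 GPa^-1
1/Ex = 0.870513/137 + 0.004487/5 + 0.121204*0.0625 = 0.0148268 GPa^-1
Ex = 67.45 GPa

67.45 GPa


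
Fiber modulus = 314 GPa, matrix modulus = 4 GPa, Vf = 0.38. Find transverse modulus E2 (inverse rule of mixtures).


1/E2 = Vf/Ef + (1-Vf)/Em = 0.38/314 + 0.62/4
E2 = 6.4 GPa

6.4 GPa


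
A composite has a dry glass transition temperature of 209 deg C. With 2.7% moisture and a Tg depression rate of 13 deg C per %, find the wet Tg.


Tg_wet = Tg_dry - k*moisture = 209 - 13*2.7 = 173.9 deg C

173.9 deg C


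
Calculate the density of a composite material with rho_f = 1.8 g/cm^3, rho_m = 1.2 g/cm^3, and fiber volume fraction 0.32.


rho_c = rho_f*Vf + rho_m*(1-Vf) = 1.8*0.32 + 1.2*0.68 = 1.392 g/cm^3

1.392 g/cm^3


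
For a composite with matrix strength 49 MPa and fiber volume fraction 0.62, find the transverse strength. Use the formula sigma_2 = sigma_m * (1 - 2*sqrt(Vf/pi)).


factor = 1 - 2*sqrt(0.62/pi) = 0.1115
sigma_2 = 49 * 0.1115 = 5.46 MPa

5.46 MPa


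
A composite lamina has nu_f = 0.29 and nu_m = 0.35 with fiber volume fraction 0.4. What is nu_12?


nu_12 = nu_f*Vf + nu_m*(1-Vf) = 0.29*0.4 + 0.35*0.6 = 0.326

0.326


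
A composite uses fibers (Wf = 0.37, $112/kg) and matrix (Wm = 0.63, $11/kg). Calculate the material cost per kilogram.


Cost = cost_f*Wf + cost_m*Wm = 112*0.37 + 11*0.63 = $48.37/kg

$48.37/kg


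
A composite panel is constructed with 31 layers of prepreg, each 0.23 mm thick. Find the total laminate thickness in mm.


h = n * t_ply = 31 * 0.23 = 7.13 mm

7.13 mm


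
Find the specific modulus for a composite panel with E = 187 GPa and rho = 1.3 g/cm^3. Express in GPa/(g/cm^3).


Specific stiffness = E/rho = 187/1.3 = 143.8 GPa/(g/cm^3)

143.8 GPa/(g/cm^3)


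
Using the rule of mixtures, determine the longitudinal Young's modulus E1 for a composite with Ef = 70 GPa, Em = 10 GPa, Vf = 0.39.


E1 = Ef*Vf + Em*(1-Vf) = 70*0.39 + 10*0.61 = 33.4 GPa

33.4 GPa


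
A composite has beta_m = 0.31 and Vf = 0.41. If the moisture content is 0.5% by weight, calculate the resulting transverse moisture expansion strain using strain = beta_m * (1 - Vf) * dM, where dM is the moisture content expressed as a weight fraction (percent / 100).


dM = 0.5/100 = 0.005
strain = beta_m * (1-Vf) * dM = 0.31 * 0.59 * 0.005 = 0.0009145

0.0009145


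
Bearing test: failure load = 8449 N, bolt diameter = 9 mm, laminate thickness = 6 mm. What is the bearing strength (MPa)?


sigma_br = F/(d*h) = 8449/(9*6) = 156.5 MPa

156.5 MPa


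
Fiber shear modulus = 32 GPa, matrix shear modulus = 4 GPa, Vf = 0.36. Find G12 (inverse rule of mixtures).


1/G12 = Vf/Gf + (1-Vf)/Gm = 0.36/32 + 0.64/4
G12 = 5.84 GPa

5.84 GPa


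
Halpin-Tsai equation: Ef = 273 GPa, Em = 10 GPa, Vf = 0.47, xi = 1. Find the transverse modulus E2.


eta = (Ef/Em - 1)/(Ef/Em + xi) = (27.3 - 1)/(27.3 + 1) = 0.9293
E2 = Em*(1+xi*eta*Vf)/(1-eta*Vf) = 25.51 GPa

25.51 GPa


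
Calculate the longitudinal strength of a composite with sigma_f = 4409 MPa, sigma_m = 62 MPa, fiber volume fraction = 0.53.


sigma_1 = sigma_f*Vf + sigma_m*(1-Vf) = 4409*0.53 + 62*0.47 = 2365.9 MPa

2365.9 MPa


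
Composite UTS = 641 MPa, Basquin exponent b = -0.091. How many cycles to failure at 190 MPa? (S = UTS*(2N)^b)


N = 0.5 * (S/UTS)^(1/b) = 0.5 * (190/641)^(1/-0.091) = 317918.1871 cycles

317918.1871 cycles


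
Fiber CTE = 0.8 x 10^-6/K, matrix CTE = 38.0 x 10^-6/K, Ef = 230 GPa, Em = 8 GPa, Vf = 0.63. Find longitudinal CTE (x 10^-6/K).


E1 = Ef*Vf + Em*(1-Vf) = 147.86
alpha_1 = (alpha_f*Ef*Vf + alpha_m*Em*(1-Vf))/E1 = 1.54 x 10^-6/K

1.54 x 10^-6/K


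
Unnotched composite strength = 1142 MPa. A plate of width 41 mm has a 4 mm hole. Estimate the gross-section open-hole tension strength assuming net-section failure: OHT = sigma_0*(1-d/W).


OHT = sigma_0*(1-d/W) = 1142*(1-4/41) = 1030.6 MPa

1030.6 MPa


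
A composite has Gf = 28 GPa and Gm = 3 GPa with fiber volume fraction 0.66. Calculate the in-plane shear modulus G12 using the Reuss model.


1/G12 = Vf/Gf + (1-Vf)/Gm = 0.66/28 + 0.34/3
G12 = 7.3 GPa

7.3 GPa


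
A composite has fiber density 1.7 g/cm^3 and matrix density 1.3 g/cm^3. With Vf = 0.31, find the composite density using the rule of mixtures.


rho_c = rho_f*Vf + rho_m*(1-Vf) = 1.7*0.31 + 1.3*0.69 = 1.424 g/cm^3

1.424 g/cm^3


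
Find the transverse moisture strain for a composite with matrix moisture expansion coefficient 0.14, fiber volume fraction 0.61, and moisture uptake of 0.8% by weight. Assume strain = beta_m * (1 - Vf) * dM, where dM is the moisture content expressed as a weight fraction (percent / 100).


dM = 0.8/100 = 0.008
strain = beta_m * (1-Vf) * dM = 0.14 * 0.39 * 0.008 = 0.0004368

0.0004368


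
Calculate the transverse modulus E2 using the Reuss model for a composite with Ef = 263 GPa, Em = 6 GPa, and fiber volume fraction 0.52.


1/E2 = Vf/Ef + (1-Vf)/Em = 0.52/263 + 0.48/6
E2 = 12.2 GPa

12.2 GPa


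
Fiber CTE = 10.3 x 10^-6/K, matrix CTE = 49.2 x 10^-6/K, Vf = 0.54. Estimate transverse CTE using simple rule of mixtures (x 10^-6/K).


alpha_2 = alpha_f*Vf + alpha_m*(1-Vf) = 10.3*0.54 + 49.2*0.46 = 28.2 x 10^-6/K

28.2 x 10^-6/K


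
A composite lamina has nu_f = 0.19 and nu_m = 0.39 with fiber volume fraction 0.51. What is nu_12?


nu_12 = nu_f*Vf + nu_m*(1-Vf) = 0.19*0.51 + 0.39*0.49 = 0.288

0.288


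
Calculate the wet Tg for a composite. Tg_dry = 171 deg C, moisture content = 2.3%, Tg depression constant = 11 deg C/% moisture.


Tg_wet = Tg_dry - k*moisture = 171 - 11*2.3 = 145.7 deg C

145.7 deg C


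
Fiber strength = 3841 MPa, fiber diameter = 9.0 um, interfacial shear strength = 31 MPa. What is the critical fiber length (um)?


Lc = sigma_f * d / (2 * tau_i) = 3841 * 9.0 / (2 * 31) = 557.6 um

557.6 um


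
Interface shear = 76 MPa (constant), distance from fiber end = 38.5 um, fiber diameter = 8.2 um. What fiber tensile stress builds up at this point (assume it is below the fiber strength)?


Force balance: sigma_f * (pi*d^2/4) = tau * (pi*d) * x  ->  sigma_f = 4 * tau * x / d
sigma_f = 4 * 76 * 38.5 / 8.2 = 1427.3 MPa

1427.3 MPa


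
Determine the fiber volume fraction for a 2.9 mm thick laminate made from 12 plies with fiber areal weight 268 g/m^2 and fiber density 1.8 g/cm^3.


Vf = n * FAW / (rho_f * h * 1000) = 12 * 268 / (1.8 * 2.9 * 1000) = 0.6161

0.6161


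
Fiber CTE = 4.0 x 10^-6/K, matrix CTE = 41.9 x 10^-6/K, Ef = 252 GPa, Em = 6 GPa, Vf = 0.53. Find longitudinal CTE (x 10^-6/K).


E1 = Ef*Vf + Em*(1-Vf) = 136.38
alpha_1 = (alpha_f*Ef*Vf + alpha_m*Em*(1-Vf))/E1 = 4.78 x 10^-6/K

4.78 x 10^-6/K


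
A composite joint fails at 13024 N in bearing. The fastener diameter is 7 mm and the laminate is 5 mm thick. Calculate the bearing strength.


sigma_br = F/(d*h) = 13024/(7*5) = 372.1 MPa

372.1 MPa


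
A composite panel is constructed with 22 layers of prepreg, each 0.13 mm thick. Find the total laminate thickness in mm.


h = n * t_ply = 22 * 0.13 = 2.86 mm

2.86 mm


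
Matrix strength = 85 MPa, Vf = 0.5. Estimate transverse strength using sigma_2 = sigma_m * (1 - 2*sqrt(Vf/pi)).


factor = 1 - 2*sqrt(0.5/pi) = 0.2021
sigma_2 = 85 * 0.2021 = 17.18 MPa

17.18 MPa


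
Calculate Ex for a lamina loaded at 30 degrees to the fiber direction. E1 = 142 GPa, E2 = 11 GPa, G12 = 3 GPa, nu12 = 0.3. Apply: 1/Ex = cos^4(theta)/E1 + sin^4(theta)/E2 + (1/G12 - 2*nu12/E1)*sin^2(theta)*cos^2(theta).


cos^4(30) = 0.5625, sin^4(30) = 0.0625, sin^2(30)*cos^2(30) = 0.1875
1/G12 - 2*nu12/E1 = 1/3 - 2*0.3/142 = 0.329108 GPa^-1
1/Ex = 0.5625/142 + 0.0625/11 + 0.329108*0.1875 = 0.0713508 GPa^-1
Ex = 14.02 GPa

14.02 GPa


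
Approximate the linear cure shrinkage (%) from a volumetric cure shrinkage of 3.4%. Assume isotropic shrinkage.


Linear shrinkage ≈ vol_shrink/3 = 3.4/3 = 1.133%

1.133%


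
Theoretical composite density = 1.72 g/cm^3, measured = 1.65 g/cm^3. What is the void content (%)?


Void% = (rho_theo - rho_actual)/rho_theo * 100 = (1.72 - 1.65)/1.72 * 100 = 4.07%

4.07%


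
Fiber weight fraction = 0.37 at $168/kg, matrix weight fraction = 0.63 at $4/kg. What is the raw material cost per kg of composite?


Cost = cost_f*Wf + cost_m*Wm = 168*0.37 + 4*0.63 = $64.68/kg

$64.68/kg


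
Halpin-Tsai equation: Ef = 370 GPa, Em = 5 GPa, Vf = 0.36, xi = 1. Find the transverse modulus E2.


eta = (Ef/Em - 1)/(Ef/Em + xi) = (74.0 - 1)/(74.0 + 1) = 0.9733
E2 = Em*(1+xi*eta*Vf)/(1-eta*Vf) = 10.39 GPa

10.39 GPa


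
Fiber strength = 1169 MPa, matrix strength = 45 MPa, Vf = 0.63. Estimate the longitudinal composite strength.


sigma_1 = sigma_f*Vf + sigma_m*(1-Vf) = 1169*0.63 + 45*0.37 = 753.1 MPa

753.1 MPa


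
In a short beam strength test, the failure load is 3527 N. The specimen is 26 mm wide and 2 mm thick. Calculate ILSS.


ILSS = 3F/(4bh) = 3*3527/(4*26*2) = 50.87 MPa

50.87 MPa


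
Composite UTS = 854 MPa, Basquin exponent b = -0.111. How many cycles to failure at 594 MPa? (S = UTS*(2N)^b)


N = 0.5 * (S/UTS)^(1/b) = 0.5 * (594/854)^(1/-0.111) = 13.1654 cycles

13.1654 cycles


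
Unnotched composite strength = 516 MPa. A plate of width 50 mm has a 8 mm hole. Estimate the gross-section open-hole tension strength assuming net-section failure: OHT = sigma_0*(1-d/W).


OHT = sigma_0*(1-d/W) = 516*(1-8/50) = 433.4 MPa

433.4 MPa


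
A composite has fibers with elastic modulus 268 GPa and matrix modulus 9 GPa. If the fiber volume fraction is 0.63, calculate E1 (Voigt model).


E1 = Ef*Vf + Em*(1-Vf) = 268*0.63 + 9*0.37 = 172.17 GPa

172.17 GPa


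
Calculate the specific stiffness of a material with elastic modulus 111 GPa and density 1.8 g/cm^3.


Specific stiffness = E/rho = 111/1.8 = 61.7 GPa/(g/cm^3)

61.7 GPa/(g/cm^3)


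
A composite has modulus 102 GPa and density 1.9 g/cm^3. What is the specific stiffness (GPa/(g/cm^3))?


Specific stiffness = E/rho = 102/1.9 = 53.7 GPa/(g/cm^3)

53.7 GPa/(g/cm^3)


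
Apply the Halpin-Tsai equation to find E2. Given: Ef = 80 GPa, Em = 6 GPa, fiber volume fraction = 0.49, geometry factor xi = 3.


eta = (Ef/Em - 1)/(Ef/Em + xi) = (13.3333 - 1)/(13.3333 + 3) = 0.7551
E2 = Em*(1+xi*eta*Vf)/(1-eta*Vf) = 20.1 GPa

20.1 GPa
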